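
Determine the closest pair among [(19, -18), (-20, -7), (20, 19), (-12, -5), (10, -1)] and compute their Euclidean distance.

Computing all pairwise distances among 5 points:

d((19, -18), (-20, -7)) = 40.5216
d((19, -18), (20, 19)) = 37.0135
d((19, -18), (-12, -5)) = 33.6155
d((19, -18), (10, -1)) = 19.2354
d((-20, -7), (20, 19)) = 47.7074
d((-20, -7), (-12, -5)) = 8.2462 <-- minimum
d((-20, -7), (10, -1)) = 30.5941
d((20, 19), (-12, -5)) = 40.0
d((20, 19), (10, -1)) = 22.3607
d((-12, -5), (10, -1)) = 22.3607

Closest pair: (-20, -7) and (-12, -5) with distance 8.2462

The closest pair is (-20, -7) and (-12, -5) with Euclidean distance 8.2462. For 5 points, brute-force pairwise comparison is shown above. For large n, the divide-and-conquer algorithm (sort by x, recurse on halves, check the dividing strip) achieves O(n log n).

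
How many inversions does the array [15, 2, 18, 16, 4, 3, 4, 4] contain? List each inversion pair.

Finding inversions in [15, 2, 18, 16, 4, 3, 4, 4]:

(0, 1): arr[0]=15 > arr[1]=2
(0, 4): arr[0]=15 > arr[4]=4
(0, 5): arr[0]=15 > arr[5]=3
(0, 6): arr[0]=15 > arr[6]=4
(0, 7): arr[0]=15 > arr[7]=4
(2, 3): arr[2]=18 > arr[3]=16
(2, 4): arr[2]=18 > arr[4]=4
(2, 5): arr[2]=18 > arr[5]=3
(2, 6): arr[2]=18 > arr[6]=4
(2, 7): arr[2]=18 > arr[7]=4
(3, 4): arr[3]=16 > arr[4]=4
(3, 5): arr[3]=16 > arr[5]=3
(3, 6): arr[3]=16 > arr[6]=4
(3, 7): arr[3]=16 > arr[7]=4
(4, 5): arr[4]=4 > arr[5]=3

Total inversions: 15

The array has 15 inversion(s): (0,1), (0,4), (0,5), (0,6), (0,7), (2,3), (2,4), (2,5), (2,6), (2,7), (3,4), (3,5), (3,6), (3,7), (4,5). Each pair (i,j) satisfies i < j and arr[i] > arr[j].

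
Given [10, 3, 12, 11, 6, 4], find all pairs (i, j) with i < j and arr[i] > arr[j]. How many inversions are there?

Finding inversions in [10, 3, 12, 11, 6, 4]:

(0, 1): arr[0]=10 > arr[1]=3
(0, 4): arr[0]=10 > arr[4]=6
(0, 5): arr[0]=10 > arr[5]=4
(2, 3): arr[2]=12 > arr[3]=11
(2, 4): arr[2]=12 > arr[4]=6
(2, 5): arr[2]=12 > arr[5]=4
(3, 4): arr[3]=11 > arr[4]=6
(3, 5): arr[3]=11 > arr[5]=4
(4, 5): arr[4]=6 > arr[5]=4

Total inversions: 9

The array has 9 inversion(s): (0,1), (0,4), (0,5), (2,3), (2,4), (2,5), (3,4), (3,5), (4,5). Each pair (i,j) satisfies i < j and arr[i] > arr[j].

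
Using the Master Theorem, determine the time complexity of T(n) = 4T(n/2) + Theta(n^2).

Master Theorem for T(n) = 4T(n/2) + O(n^2):

a = 4, b = 2, c = 2
log_b(a) = log_2(4) = 2.0000

Case 2: c = 2 = log_2(4) = 2.0000
T(n) = O(n^2 log n) = O(n^2 log n)

For T(n) = 4T(n/2) + O(n^2): log_2(4) = 2.0000. This is Case 2 of the Master Theorem (c = log_b(a), equal work at all levels), giving O(n^2 log n).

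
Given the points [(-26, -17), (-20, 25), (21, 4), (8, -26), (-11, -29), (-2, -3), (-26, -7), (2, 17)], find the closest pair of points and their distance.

Computing all pairwise distances among 8 points:

d((-26, -17), (-20, 25)) = 42.4264
d((-26, -17), (21, 4)) = 51.4782
d((-26, -17), (8, -26)) = 35.171
d((-26, -17), (-11, -29)) = 19.2094
d((-26, -17), (-2, -3)) = 27.7849
d((-26, -17), (-26, -7)) = 10.0 <-- minimum
d((-26, -17), (2, 17)) = 44.0454
d((-20, 25), (21, 4)) = 46.0652
d((-20, 25), (8, -26)) = 58.1808
d((-20, 25), (-11, -29)) = 54.7449
d((-20, 25), (-2, -3)) = 33.2866
d((-20, 25), (-26, -7)) = 32.5576
d((-20, 25), (2, 17)) = 23.4094
d((21, 4), (8, -26)) = 32.6956
d((21, 4), (-11, -29)) = 45.9674
d((21, 4), (-2, -3)) = 24.0416
d((21, 4), (-26, -7)) = 48.2701
d((21, 4), (2, 17)) = 23.0217
d((8, -26), (-11, -29)) = 19.2354
d((8, -26), (-2, -3)) = 25.0799
d((8, -26), (-26, -7)) = 38.9487
d((8, -26), (2, 17)) = 43.4166
d((-11, -29), (-2, -3)) = 27.5136
d((-11, -29), (-26, -7)) = 26.6271
d((-11, -29), (2, 17)) = 47.8017
d((-2, -3), (-26, -7)) = 24.3311
d((-2, -3), (2, 17)) = 20.3961
d((-26, -7), (2, 17)) = 36.8782

Closest pair: (-26, -17) and (-26, -7) with distance 10.0

The closest pair is (-26, -17) and (-26, -7) with Euclidean distance 10.0. For 8 points, brute-force pairwise comparison is shown above. For large n, the divide-and-conquer algorithm (sort by x, recurse on halves, check the dividing strip) achieves O(n log n).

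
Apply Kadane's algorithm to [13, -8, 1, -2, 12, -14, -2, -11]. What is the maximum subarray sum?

Using Kadane's algorithm on [13, -8, 1, -2, 12, -14, -2, -11]:

Scanning through the array:
Position 1 (value -8): max_ending_here = 5, max_so_far = 13
Position 2 (value 1): max_ending_here = 6, max_so_far = 13
Position 3 (value -2): max_ending_here = 4, max_so_far = 13
Position 4 (value 12): max_ending_here = 16, max_so_far = 16
Position 5 (value -14): max_ending_here = 2, max_so_far = 16
Position 6 (value -2): max_ending_here = 0, max_so_far = 16
Position 7 (value -11): max_ending_here = -11, max_so_far = 16

Maximum subarray: [13, -8, 1, -2, 12]
Maximum sum: 16

The maximum subarray is [13, -8, 1, -2, 12] with sum 16. This subarray runs from index 0 to index 4.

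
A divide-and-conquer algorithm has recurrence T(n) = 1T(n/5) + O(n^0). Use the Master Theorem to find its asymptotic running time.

Master Theorem for T(n) = 1T(n/5) + O(n^0):

a = 1, b = 5, c = 0
log_b(a) = log_5(1) = 0.0000

Case 2: c = 0 = log_5(1) = 0.0000
T(n) = O(n^0 log n) = O(log n)

For T(n) = 1T(n/5) + O(n^0): log_5(1) = 0.0000. This is Case 2 of the Master Theorem (c = log_b(a), equal work at all levels), giving O(log n).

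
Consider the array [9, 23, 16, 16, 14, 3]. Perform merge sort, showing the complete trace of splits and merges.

Merge sort trace:

Split: [9, 23, 16, 16, 14, 3] -> [9, 23, 16] and [16, 14, 3]
  Split: [9, 23, 16] -> [9] and [23, 16]
    Split: [23, 16] -> [23] and [16]
    Merge: [23] + [16] -> [16, 23]
  Merge: [9] + [16, 23] -> [9, 16, 23]
  Split: [16, 14, 3] -> [16] and [14, 3]
    Split: [14, 3] -> [14] and [3]
    Merge: [14] + [3] -> [3, 14]
  Merge: [16] + [3, 14] -> [3, 14, 16]
Merge: [9, 16, 23] + [3, 14, 16] -> [3, 9, 14, 16, 16, 23]

Final sorted array: [3, 9, 14, 16, 16, 23]

The merge sort proceeds by recursively splitting the array and merging sorted halves.
After all merges, the sorted array is [3, 9, 14, 16, 16, 23].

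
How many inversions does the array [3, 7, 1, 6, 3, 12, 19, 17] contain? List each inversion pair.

Finding inversions in [3, 7, 1, 6, 3, 12, 19, 17]:

(0, 2): arr[0]=3 > arr[2]=1
(1, 2): arr[1]=7 > arr[2]=1
(1, 3): arr[1]=7 > arr[3]=6
(1, 4): arr[1]=7 > arr[4]=3
(3, 4): arr[3]=6 > arr[4]=3
(6, 7): arr[6]=19 > arr[7]=17

Total inversions: 6

The array has 6 inversion(s): (0,2), (1,2), (1,3), (1,4), (3,4), (6,7). Each pair (i,j) satisfies i < j and arr[i] > arr[j].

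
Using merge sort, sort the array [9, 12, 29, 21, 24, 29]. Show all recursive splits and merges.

Merge sort trace:

Split: [9, 12, 29, 21, 24, 29] -> [9, 12, 29] and [21, 24, 29]
  Split: [9, 12, 29] -> [9] and [12, 29]
    Split: [12, 29] -> [12] and [29]
    Merge: [12] + [29] -> [12, 29]
  Merge: [9] + [12, 29] -> [9, 12, 29]
  Split: [21, 24, 29] -> [21] and [24, 29]
    Split: [24, 29] -> [24] and [29]
    Merge: [24] + [29] -> [24, 29]
  Merge: [21] + [24, 29] -> [21, 24, 29]
Merge: [9, 12, 29] + [21, 24, 29] -> [9, 12, 21, 24, 29, 29]

Final sorted array: [9, 12, 21, 24, 29, 29]

The merge sort proceeds by recursively splitting the array and merging sorted halves.
After all merges, the sorted array is [9, 12, 21, 24, 29, 29].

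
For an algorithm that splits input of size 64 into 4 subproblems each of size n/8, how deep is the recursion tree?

For divide and conquer with division factor 8:

Problem sizes at each level:
Level 0: 64
Level 1: 8
Level 2: 1

The root is level 0 and the size-1 base case is level 2 (the tree spans levels 0 through 2, i.e. 3 levels counting the root), so the depth is the number of divisions: log_8(64) = 2

The recursion tree depth is log_8(64) = 2. At each level, the problem size is divided by 8, so it takes 2 divisions to reduce to a base case of size 1. The algorithm makes 4 recursive calls at each level.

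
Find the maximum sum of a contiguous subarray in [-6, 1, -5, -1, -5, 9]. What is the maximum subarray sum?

Using Kadane's algorithm on [-6, 1, -5, -1, -5, 9]:

Scanning through the array:
Position 1 (value 1): max_ending_here = 1, max_so_far = 1
Position 2 (value -5): max_ending_here = -4, max_so_far = 1
Position 3 (value -1): max_ending_here = -1, max_so_far = 1
Position 4 (value -5): max_ending_here = -5, max_so_far = 1
Position 5 (value 9): max_ending_here = 9, max_so_far = 9

Maximum subarray: [9]
Maximum sum: 9

The maximum subarray is [9] with sum 9. This subarray runs from index 5 to index 5.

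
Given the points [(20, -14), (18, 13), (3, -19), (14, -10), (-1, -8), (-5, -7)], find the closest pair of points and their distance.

Computing all pairwise distances among 6 points:

d((20, -14), (18, 13)) = 27.074
d((20, -14), (3, -19)) = 17.72
d((20, -14), (14, -10)) = 7.2111
d((20, -14), (-1, -8)) = 21.8403
d((20, -14), (-5, -7)) = 25.9615
d((18, 13), (3, -19)) = 35.3412
d((18, 13), (14, -10)) = 23.3452
d((18, 13), (-1, -8)) = 28.3196
d((18, 13), (-5, -7)) = 30.4795
d((3, -19), (14, -10)) = 14.2127
d((3, -19), (-1, -8)) = 11.7047
d((3, -19), (-5, -7)) = 14.4222
d((14, -10), (-1, -8)) = 15.1327
d((14, -10), (-5, -7)) = 19.2354
d((-1, -8), (-5, -7)) = 4.1231 <-- minimum

Closest pair: (-1, -8) and (-5, -7) with distance 4.1231

The closest pair is (-1, -8) and (-5, -7) with Euclidean distance 4.1231. For 6 points, brute-force pairwise comparison is shown above. For large n, the divide-and-conquer algorithm (sort by x, recurse on halves, check the dividing strip) achieves O(n log n).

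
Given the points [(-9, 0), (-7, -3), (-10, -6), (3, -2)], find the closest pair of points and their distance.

Computing all pairwise distances among 4 points:

d((-9, 0), (-7, -3)) = 3.6056 <-- minimum
d((-9, 0), (-10, -6)) = 6.0828
d((-9, 0), (3, -2)) = 12.1655
d((-7, -3), (-10, -6)) = 4.2426
d((-7, -3), (3, -2)) = 10.0499
d((-10, -6), (3, -2)) = 13.6015

Closest pair: (-9, 0) and (-7, -3) with distance 3.6056

The closest pair is (-9, 0) and (-7, -3) with Euclidean distance 3.6056. For 4 points, brute-force pairwise comparison is shown above. For large n, the divide-and-conquer algorithm (sort by x, recurse on halves, check the dividing strip) achieves O(n log n).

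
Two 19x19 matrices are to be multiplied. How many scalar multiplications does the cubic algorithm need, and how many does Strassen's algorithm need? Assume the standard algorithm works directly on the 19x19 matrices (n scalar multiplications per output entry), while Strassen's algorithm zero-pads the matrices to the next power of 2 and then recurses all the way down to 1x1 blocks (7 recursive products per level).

Matrix multiplication for 19x19 matrices:

Strassen's algorithm requires power-of-2 dimensions. Pad 19x19 to 32x32 (next power of 2).

Standard algorithm: 19^3 = 6859 multiplications
Strassen's algorithm: 7^(log2(32)) = 7^5 = 16807 multiplications
Difference: 6859 - 16807 = -9948 (Strassen uses MORE here due to padding overhead — for small or just-over-power-of-2 n, padding can outweigh the per-level savings)

Standard: 6859 multiplications (19^3). Strassen: 16807 multiplications (7^5, after padding to 32x32). Strassen reduces 8 recursive multiplications to 7 at each level.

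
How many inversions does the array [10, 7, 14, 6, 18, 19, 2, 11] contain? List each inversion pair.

Finding inversions in [10, 7, 14, 6, 18, 19, 2, 11]:

(0, 1): arr[0]=10 > arr[1]=7
(0, 3): arr[0]=10 > arr[3]=6
(0, 6): arr[0]=10 > arr[6]=2
(1, 3): arr[1]=7 > arr[3]=6
(1, 6): arr[1]=7 > arr[6]=2
(2, 3): arr[2]=14 > arr[3]=6
(2, 6): arr[2]=14 > arr[6]=2
(2, 7): arr[2]=14 > arr[7]=11
(3, 6): arr[3]=6 > arr[6]=2
(4, 6): arr[4]=18 > arr[6]=2
(4, 7): arr[4]=18 > arr[7]=11
(5, 6): arr[5]=19 > arr[6]=2
(5, 7): arr[5]=19 > arr[7]=11

Total inversions: 13

The array has 13 inversion(s): (0,1), (0,3), (0,6), (1,3), (1,6), (2,3), (2,6), (2,7), (3,6), (4,6), (4,7), (5,6), (5,7). Each pair (i,j) satisfies i < j and arr[i] > arr[j].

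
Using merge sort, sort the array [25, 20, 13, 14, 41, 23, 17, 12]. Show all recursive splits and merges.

Merge sort trace:

Split: [25, 20, 13, 14, 41, 23, 17, 12] -> [25, 20, 13, 14] and [41, 23, 17, 12]
  Split: [25, 20, 13, 14] -> [25, 20] and [13, 14]
    Split: [25, 20] -> [25] and [20]
    Merge: [25] + [20] -> [20, 25]
    Split: [13, 14] -> [13] and [14]
    Merge: [13] + [14] -> [13, 14]
  Merge: [20, 25] + [13, 14] -> [13, 14, 20, 25]
  Split: [41, 23, 17, 12] -> [41, 23] and [17, 12]
    Split: [41, 23] -> [41] and [23]
    Merge: [41] + [23] -> [23, 41]
    Split: [17, 12] -> [17] and [12]
    Merge: [17] + [12] -> [12, 17]
  Merge: [23, 41] + [12, 17] -> [12, 17, 23, 41]
Merge: [13, 14, 20, 25] + [12, 17, 23, 41] -> [12, 13, 14, 17, 20, 23, 25, 41]

Final sorted array: [12, 13, 14, 17, 20, 23, 25, 41]

The merge sort proceeds by recursively splitting the array and merging sorted halves.
After all merges, the sorted array is [12, 13, 14, 17, 20, 23, 25, 41].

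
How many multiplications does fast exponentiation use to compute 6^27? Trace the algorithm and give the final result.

Computing 6^27 by squaring (build up from 6^1; each line after the first costs one multiplication):

6^1 = 6
6^2 = (6^1)^2 = 6^2 = 36
6^3 = 6 * 6^2 = 6 * 36 = 216
6^6 = (6^3)^2 = 216^2 = 46656
6^12 = (6^6)^2 = 46656^2 = 2176782336
6^13 = 6 * 6^12 = 6 * 2176782336 = 13060694016
6^26 = (6^13)^2 = 13060694016^2 = 170581728179578208256
6^27 = 6 * 6^26 = 6 * 170581728179578208256 = 1023490369077469249536

Result: 1023490369077469249536
Multiplications needed: 7 (7 lines after 6^1)

6^27 = 1023490369077469249536. Using exponentiation by squaring, this requires 7 multiplications. The key idea: if the exponent is even, square the half-power; if odd, multiply by the base once.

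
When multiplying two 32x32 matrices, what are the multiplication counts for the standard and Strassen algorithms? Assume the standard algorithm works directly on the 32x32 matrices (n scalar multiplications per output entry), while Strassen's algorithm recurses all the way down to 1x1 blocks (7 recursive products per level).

Matrix multiplication for 32x32 matrices:

Standard algorithm: 32^3 = 32768 multiplications
Strassen's algorithm: 7^(log2(32)) = 7^5 = 16807 multiplications
Savings: 32768 - 16807 = 15961 multiplications

Standard: 32768 multiplications (32^3). Strassen: 16807 multiplications (7^5). Strassen reduces 8 recursive multiplications to 7 at each level.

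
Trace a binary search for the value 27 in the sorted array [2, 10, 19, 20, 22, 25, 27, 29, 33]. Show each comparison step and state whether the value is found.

Binary search for 27 in [2, 10, 19, 20, 22, 25, 27, 29, 33]:

lo=0, hi=8, mid=4, arr[mid]=22 -> 22 < 27, search right half
lo=5, hi=8, mid=6, arr[mid]=27 -> Found target at index 6!

Binary search finds 27 at index 6 after 2 comparisons. The search repeatedly halves the search space by comparing with the middle element.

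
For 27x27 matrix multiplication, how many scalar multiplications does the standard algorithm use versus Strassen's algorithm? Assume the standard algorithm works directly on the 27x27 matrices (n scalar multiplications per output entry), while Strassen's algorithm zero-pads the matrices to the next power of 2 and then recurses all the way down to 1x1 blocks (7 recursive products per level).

Matrix multiplication for 27x27 matrices:

Strassen's algorithm requires power-of-2 dimensions. Pad 27x27 to 32x32 (next power of 2).

Standard algorithm: 27^3 = 19683 multiplications
Strassen's algorithm: 7^(log2(32)) = 7^5 = 16807 multiplications
Savings: 19683 - 16807 = 2876 multiplications

Standard: 19683 multiplications (27^3). Strassen: 16807 multiplications (7^5, after padding to 32x32). Strassen reduces 8 recursive multiplications to 7 at each level.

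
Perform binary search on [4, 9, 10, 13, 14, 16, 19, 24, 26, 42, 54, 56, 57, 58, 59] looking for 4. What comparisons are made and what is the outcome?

Binary search for 4 in [4, 9, 10, 13, 14, 16, 19, 24, 26, 42, 54, 56, 57, 58, 59]:

lo=0, hi=14, mid=7, arr[mid]=24 -> 24 > 4, search left half
lo=0, hi=6, mid=3, arr[mid]=13 -> 13 > 4, search left half
lo=0, hi=2, mid=1, arr[mid]=9 -> 9 > 4, search left half
lo=0, hi=0, mid=0, arr[mid]=4 -> Found target at index 0!

Binary search finds 4 at index 0 after 4 comparisons. The search repeatedly halves the search space by comparing with the middle element.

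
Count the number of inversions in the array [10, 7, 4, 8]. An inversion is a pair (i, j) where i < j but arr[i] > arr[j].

Finding inversions in [10, 7, 4, 8]:

(0, 1): arr[0]=10 > arr[1]=7
(0, 2): arr[0]=10 > arr[2]=4
(0, 3): arr[0]=10 > arr[3]=8
(1, 2): arr[1]=7 > arr[2]=4

Total inversions: 4

The array has 4 inversion(s): (0,1), (0,2), (0,3), (1,2). Each pair (i,j) satisfies i < j and arr[i] > arr[j].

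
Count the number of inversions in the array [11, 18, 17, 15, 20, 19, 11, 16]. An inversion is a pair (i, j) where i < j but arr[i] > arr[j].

Finding inversions in [11, 18, 17, 15, 20, 19, 11, 16]:

(1, 2): arr[1]=18 > arr[2]=17
(1, 3): arr[1]=18 > arr[3]=15
(1, 6): arr[1]=18 > arr[6]=11
(1, 7): arr[1]=18 > arr[7]=16
(2, 3): arr[2]=17 > arr[3]=15
(2, 6): arr[2]=17 > arr[6]=11
(2, 7): arr[2]=17 > arr[7]=16
(3, 6): arr[3]=15 > arr[6]=11
(4, 5): arr[4]=20 > arr[5]=19
(4, 6): arr[4]=20 > arr[6]=11
(4, 7): arr[4]=20 > arr[7]=16
(5, 6): arr[5]=19 > arr[6]=11
(5, 7): arr[5]=19 > arr[7]=16

Total inversions: 13

The array has 13 inversion(s): (1,2), (1,3), (1,6), (1,7), (2,3), (2,6), (2,7), (3,6), (4,5), (4,6), (4,7), (5,6), (5,7). Each pair (i,j) satisfies i < j and arr[i] > arr[j].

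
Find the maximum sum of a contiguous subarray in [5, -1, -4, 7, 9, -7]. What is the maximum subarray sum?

Using Kadane's algorithm on [5, -1, -4, 7, 9, -7]:

Scanning through the array:
Position 1 (value -1): max_ending_here = 4, max_so_far = 5
Position 2 (value -4): max_ending_here = 0, max_so_far = 5
Position 3 (value 7): max_ending_here = 7, max_so_far = 7
Position 4 (value 9): max_ending_here = 16, max_so_far = 16
Position 5 (value -7): max_ending_here = 9, max_so_far = 16

Maximum subarray: [5, -1, -4, 7, 9]
Maximum sum: 16

The maximum subarray is [5, -1, -4, 7, 9] with sum 16. This subarray runs from index 0 to index 4.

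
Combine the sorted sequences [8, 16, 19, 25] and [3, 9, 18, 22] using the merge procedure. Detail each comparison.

Merging process:

Compare 8 vs 3: take 3 from right. Merged: [3]
Compare 8 vs 9: take 8 from left. Merged: [3, 8]
Compare 16 vs 9: take 9 from right. Merged: [3, 8, 9]
Compare 16 vs 18: take 16 from left. Merged: [3, 8, 9, 16]
Compare 19 vs 18: take 18 from right. Merged: [3, 8, 9, 16, 18]
Compare 19 vs 22: take 19 from left. Merged: [3, 8, 9, 16, 18, 19]
Compare 25 vs 22: take 22 from right. Merged: [3, 8, 9, 16, 18, 19, 22]
Append remaining from left: [25]. Merged: [3, 8, 9, 16, 18, 19, 22, 25]

Final merged array: [3, 8, 9, 16, 18, 19, 22, 25]
Total comparisons: 7

The merged array is [3, 8, 9, 16, 18, 19, 22, 25], requiring 7 comparisons. The merge step runs in O(n) time where n is the total number of elements.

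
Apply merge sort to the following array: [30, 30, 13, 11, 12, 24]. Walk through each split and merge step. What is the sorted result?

Merge sort trace:

Split: [30, 30, 13, 11, 12, 24] -> [30, 30, 13] and [11, 12, 24]
  Split: [30, 30, 13] -> [30] and [30, 13]
    Split: [30, 13] -> [30] and [13]
    Merge: [30] + [13] -> [13, 30]
  Merge: [30] + [13, 30] -> [13, 30, 30]
  Split: [11, 12, 24] -> [11] and [12, 24]
    Split: [12, 24] -> [12] and [24]
    Merge: [12] + [24] -> [12, 24]
  Merge: [11] + [12, 24] -> [11, 12, 24]
Merge: [13, 30, 30] + [11, 12, 24] -> [11, 12, 13, 24, 30, 30]

Final sorted array: [11, 12, 13, 24, 30, 30]

The merge sort proceeds by recursively splitting the array and merging sorted halves.
After all merges, the sorted array is [11, 12, 13, 24, 30, 30].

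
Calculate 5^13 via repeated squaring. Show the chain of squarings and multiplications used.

Computing 5^13 by squaring (build up from 5^1; each line after the first costs one multiplication):

5^1 = 5
5^2 = (5^1)^2 = 5^2 = 25
5^3 = 5 * 5^2 = 5 * 25 = 125
5^6 = (5^3)^2 = 125^2 = 15625
5^12 = (5^6)^2 = 15625^2 = 244140625
5^13 = 5 * 5^12 = 5 * 244140625 = 1220703125

Result: 1220703125
Multiplications needed: 5 (5 lines after 5^1)

5^13 = 1220703125. Using exponentiation by squaring, this requires 5 multiplications. The key idea: if the exponent is even, square the half-power; if odd, multiply by the base once.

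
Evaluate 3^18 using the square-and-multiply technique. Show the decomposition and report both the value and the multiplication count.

Computing 3^18 by squaring (build up from 3^1; each line after the first costs one multiplication):

3^1 = 3
3^2 = (3^1)^2 = 3^2 = 9
3^4 = (3^2)^2 = 9^2 = 81
3^8 = (3^4)^2 = 81^2 = 6561
3^9 = 3 * 3^8 = 3 * 6561 = 19683
3^18 = (3^9)^2 = 19683^2 = 387420489

Result: 387420489
Multiplications needed: 5 (5 lines after 3^1)

3^18 = 387420489. Using exponentiation by squaring, this requires 5 multiplications. The key idea: if the exponent is even, square the half-power; if odd, multiply by the base once.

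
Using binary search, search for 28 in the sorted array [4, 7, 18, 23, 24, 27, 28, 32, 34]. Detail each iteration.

Binary search for 28 in [4, 7, 18, 23, 24, 27, 28, 32, 34]:

lo=0, hi=8, mid=4, arr[mid]=24 -> 24 < 28, search right half
lo=5, hi=8, mid=6, arr[mid]=28 -> Found target at index 6!

Binary search finds 28 at index 6 after 2 comparisons. The search repeatedly halves the search space by comparing with the middle element.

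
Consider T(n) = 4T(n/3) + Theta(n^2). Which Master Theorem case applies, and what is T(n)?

Master Theorem for T(n) = 4T(n/3) + O(n^2):

a = 4, b = 3, c = 2
log_b(a) = log_3(4) = 1.2619

Case 3: c = 2 > log_3(4) = 1.2619
T(n) = O(n^2) = O(n^2)

For T(n) = 4T(n/3) + O(n^2): log_3(4) = 1.2619. This is Case 3 of the Master Theorem (c > log_b(a), work dominated by root), giving O(n^2).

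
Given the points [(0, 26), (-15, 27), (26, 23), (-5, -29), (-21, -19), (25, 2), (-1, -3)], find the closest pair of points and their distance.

Computing all pairwise distances among 7 points:

d((0, 26), (-15, 27)) = 15.0333 <-- minimum
d((0, 26), (26, 23)) = 26.1725
d((0, 26), (-5, -29)) = 55.2268
d((0, 26), (-21, -19)) = 49.6588
d((0, 26), (25, 2)) = 34.6554
d((0, 26), (-1, -3)) = 29.0172
d((-15, 27), (26, 23)) = 41.1947
d((-15, 27), (-5, -29)) = 56.8859
d((-15, 27), (-21, -19)) = 46.3897
d((-15, 27), (25, 2)) = 47.1699
d((-15, 27), (-1, -3)) = 33.1059
d((26, 23), (-5, -29)) = 60.5392
d((26, 23), (-21, -19)) = 63.0317
d((26, 23), (25, 2)) = 21.0238
d((26, 23), (-1, -3)) = 37.4833
d((-5, -29), (-21, -19)) = 18.868
d((-5, -29), (25, 2)) = 43.1393
d((-5, -29), (-1, -3)) = 26.3059
d((-21, -19), (25, 2)) = 50.5668
d((-21, -19), (-1, -3)) = 25.6125
d((25, 2), (-1, -3)) = 26.4764

Closest pair: (0, 26) and (-15, 27) with distance 15.0333

The closest pair is (0, 26) and (-15, 27) with Euclidean distance 15.0333. For 7 points, brute-force pairwise comparison is shown above. For large n, the divide-and-conquer algorithm (sort by x, recurse on halves, check the dividing strip) achieves O(n log n).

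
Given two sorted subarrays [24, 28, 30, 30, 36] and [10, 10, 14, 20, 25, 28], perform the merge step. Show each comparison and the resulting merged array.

Merging process:

Compare 24 vs 10: take 10 from right. Merged: [10]
Compare 24 vs 10: take 10 from right. Merged: [10, 10]
Compare 24 vs 14: take 14 from right. Merged: [10, 10, 14]
Compare 24 vs 20: take 20 from right. Merged: [10, 10, 14, 20]
Compare 24 vs 25: take 24 from left. Merged: [10, 10, 14, 20, 24]
Compare 28 vs 25: take 25 from right. Merged: [10, 10, 14, 20, 24, 25]
Compare 28 vs 28: take 28 from left. Merged: [10, 10, 14, 20, 24, 25, 28]
Compare 30 vs 28: take 28 from right. Merged: [10, 10, 14, 20, 24, 25, 28, 28]
Append remaining from left: [30, 30, 36]. Merged: [10, 10, 14, 20, 24, 25, 28, 28, 30, 30, 36]

Final merged array: [10, 10, 14, 20, 24, 25, 28, 28, 30, 30, 36]
Total comparisons: 8

The merged array is [10, 10, 14, 20, 24, 25, 28, 28, 30, 30, 36], requiring 8 comparisons. The merge step runs in O(n) time where n is the total number of elements.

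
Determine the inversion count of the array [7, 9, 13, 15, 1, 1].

Finding inversions in [7, 9, 13, 15, 1, 1]:

(0, 4): arr[0]=7 > arr[4]=1
(0, 5): arr[0]=7 > arr[5]=1
(1, 4): arr[1]=9 > arr[4]=1
(1, 5): arr[1]=9 > arr[5]=1
(2, 4): arr[2]=13 > arr[4]=1
(2, 5): arr[2]=13 > arr[5]=1
(3, 4): arr[3]=15 > arr[4]=1
(3, 5): arr[3]=15 > arr[5]=1

Total inversions: 8

The array has 8 inversion(s): (0,4), (0,5), (1,4), (1,5), (2,4), (2,5), (3,4), (3,5). Each pair (i,j) satisfies i < j and arr[i] > arr[j].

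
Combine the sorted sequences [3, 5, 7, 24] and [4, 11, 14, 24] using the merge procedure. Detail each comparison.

Merging process:

Compare 3 vs 4: take 3 from left. Merged: [3]
Compare 5 vs 4: take 4 from right. Merged: [3, 4]
Compare 5 vs 11: take 5 from left. Merged: [3, 4, 5]
Compare 7 vs 11: take 7 from left. Merged: [3, 4, 5, 7]
Compare 24 vs 11: take 11 from right. Merged: [3, 4, 5, 7, 11]
Compare 24 vs 14: take 14 from right. Merged: [3, 4, 5, 7, 11, 14]
Compare 24 vs 24: take 24 from left. Merged: [3, 4, 5, 7, 11, 14, 24]
Append remaining from right: [24]. Merged: [3, 4, 5, 7, 11, 14, 24, 24]

Final merged array: [3, 4, 5, 7, 11, 14, 24, 24]
Total comparisons: 7

The merged array is [3, 4, 5, 7, 11, 14, 24, 24], requiring 7 comparisons. The merge step runs in O(n) time where n is the total number of elements.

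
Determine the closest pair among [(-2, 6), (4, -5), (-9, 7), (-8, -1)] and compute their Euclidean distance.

Computing all pairwise distances among 4 points:

d((-2, 6), (4, -5)) = 12.53
d((-2, 6), (-9, 7)) = 7.0711 <-- minimum
d((-2, 6), (-8, -1)) = 9.2195
d((4, -5), (-9, 7)) = 17.6918
d((4, -5), (-8, -1)) = 12.6491
d((-9, 7), (-8, -1)) = 8.0623

Closest pair: (-2, 6) and (-9, 7) with distance 7.0711

The closest pair is (-2, 6) and (-9, 7) with Euclidean distance 7.0711. For 4 points, brute-force pairwise comparison is shown above. For large n, the divide-and-conquer algorithm (sort by x, recurse on halves, check the dividing strip) achieves O(n log n).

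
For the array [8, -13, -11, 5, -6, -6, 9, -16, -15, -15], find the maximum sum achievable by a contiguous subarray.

Using Kadane's algorithm on [8, -13, -11, 5, -6, -6, 9, -16, -15, -15]:

Scanning through the array:
Position 1 (value -13): max_ending_here = -5, max_so_far = 8
Position 2 (value -11): max_ending_here = -11, max_so_far = 8
Position 3 (value 5): max_ending_here = 5, max_so_far = 8
Position 4 (value -6): max_ending_here = -1, max_so_far = 8
Position 5 (value -6): max_ending_here = -6, max_so_far = 8
Position 6 (value 9): max_ending_here = 9, max_so_far = 9
Position 7 (value -16): max_ending_here = -7, max_so_far = 9
Position 8 (value -15): max_ending_here = -15, max_so_far = 9
Position 9 (value -15): max_ending_here = -15, max_so_far = 9

Maximum subarray: [9]
Maximum sum: 9

The maximum subarray is [9] with sum 9. This subarray runs from index 6 to index 6.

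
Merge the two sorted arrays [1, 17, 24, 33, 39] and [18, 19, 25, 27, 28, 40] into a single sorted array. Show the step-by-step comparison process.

Merging process:

Compare 1 vs 18: take 1 from left. Merged: [1]
Compare 17 vs 18: take 17 from left. Merged: [1, 17]
Compare 24 vs 18: take 18 from right. Merged: [1, 17, 18]
Compare 24 vs 19: take 19 from right. Merged: [1, 17, 18, 19]
Compare 24 vs 25: take 24 from left. Merged: [1, 17, 18, 19, 24]
Compare 33 vs 25: take 25 from right. Merged: [1, 17, 18, 19, 24, 25]
Compare 33 vs 27: take 27 from right. Merged: [1, 17, 18, 19, 24, 25, 27]
Compare 33 vs 28: take 28 from right. Merged: [1, 17, 18, 19, 24, 25, 27, 28]
Compare 33 vs 40: take 33 from left. Merged: [1, 17, 18, 19, 24, 25, 27, 28, 33]
Compare 39 vs 40: take 39 from left. Merged: [1, 17, 18, 19, 24, 25, 27, 28, 33, 39]
Append remaining from right: [40]. Merged: [1, 17, 18, 19, 24, 25, 27, 28, 33, 39, 40]

Final merged array: [1, 17, 18, 19, 24, 25, 27, 28, 33, 39, 40]
Total comparisons: 10

The merged array is [1, 17, 18, 19, 24, 25, 27, 28, 33, 39, 40], requiring 10 comparisons. The merge step runs in O(n) time where n is the total number of elements.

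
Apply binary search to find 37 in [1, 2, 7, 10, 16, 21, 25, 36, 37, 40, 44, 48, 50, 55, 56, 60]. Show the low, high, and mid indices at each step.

Binary search for 37 in [1, 2, 7, 10, 16, 21, 25, 36, 37, 40, 44, 48, 50, 55, 56, 60]:

lo=0, hi=15, mid=7, arr[mid]=36 -> 36 < 37, search right half
lo=8, hi=15, mid=11, arr[mid]=48 -> 48 > 37, search left half
lo=8, hi=10, mid=9, arr[mid]=40 -> 40 > 37, search left half
lo=8, hi=8, mid=8, arr[mid]=37 -> Found target at index 8!

Binary search finds 37 at index 8 after 4 comparisons. The search repeatedly halves the search space by comparing with the middle element.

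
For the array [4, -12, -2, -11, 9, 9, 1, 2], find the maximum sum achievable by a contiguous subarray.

Using Kadane's algorithm on [4, -12, -2, -11, 9, 9, 1, 2]:

Scanning through the array:
Position 1 (value -12): max_ending_here = -8, max_so_far = 4
Position 2 (value -2): max_ending_here = -2, max_so_far = 4
Position 3 (value -11): max_ending_here = -11, max_so_far = 4
Position 4 (value 9): max_ending_here = 9, max_so_far = 9
Position 5 (value 9): max_ending_here = 18, max_so_far = 18
Position 6 (value 1): max_ending_here = 19, max_so_far = 19
Position 7 (value 2): max_ending_here = 21, max_so_far = 21

Maximum subarray: [9, 9, 1, 2]
Maximum sum: 21

The maximum subarray is [9, 9, 1, 2] with sum 21. This subarray runs from index 4 to index 7.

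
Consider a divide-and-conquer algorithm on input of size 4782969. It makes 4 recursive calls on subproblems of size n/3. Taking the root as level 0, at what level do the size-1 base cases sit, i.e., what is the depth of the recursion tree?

For divide and conquer with division factor 3:

Problem sizes at each level:
Level 0: 4782969
Level 1: 1594323
Level 2: 531441
Level 3: 177147
Level 4: 59049
Level 5: 19683
Level 6: 6561
Level 7: 2187
Level 8: 729
Level 9: 243
Level 10: 81
Level 11: 27
Level 12: 9
Level 13: 3
Level 14: 1

The root is level 0 and the size-1 base case is level 14 (the tree spans levels 0 through 14, i.e. 15 levels counting the root), so the depth is the number of divisions: log_3(4782969) = 14

The recursion tree depth is log_3(4782969) = 14. At each level, the problem size is divided by 3, so it takes 14 divisions to reduce to a base case of size 1. The algorithm makes 4 recursive calls at each level.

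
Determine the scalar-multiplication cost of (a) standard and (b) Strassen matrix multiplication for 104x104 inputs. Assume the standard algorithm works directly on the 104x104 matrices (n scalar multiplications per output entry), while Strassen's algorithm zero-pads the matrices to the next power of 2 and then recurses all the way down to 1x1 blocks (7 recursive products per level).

Matrix multiplication for 104x104 matrices:

Strassen's algorithm requires power-of-2 dimensions. Pad 104x104 to 128x128 (next power of 2).

Standard algorithm: 104^3 = 1124864 multiplications
Strassen's algorithm: 7^(log2(128)) = 7^7 = 823543 multiplications
Savings: 1124864 - 823543 = 301321 multiplications

Standard: 1124864 multiplications (104^3). Strassen: 823543 multiplications (7^7, after padding to 128x128). Strassen reduces 8 recursive multiplications to 7 at each level.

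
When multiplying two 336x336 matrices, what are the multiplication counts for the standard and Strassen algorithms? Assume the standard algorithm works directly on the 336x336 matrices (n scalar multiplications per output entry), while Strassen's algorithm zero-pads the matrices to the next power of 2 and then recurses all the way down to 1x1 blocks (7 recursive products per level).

Matrix multiplication for 336x336 matrices:

Strassen's algorithm requires power-of-2 dimensions. Pad 336x336 to 512x512 (next power of 2).

Standard algorithm: 336^3 = 37933056 multiplications
Strassen's algorithm: 7^(log2(512)) = 7^9 = 40353607 multiplications
Difference: 37933056 - 40353607 = -2420551 (Strassen uses MORE here due to padding overhead — for small or just-over-power-of-2 n, padding can outweigh the per-level savings)

Standard: 37933056 multiplications (336^3). Strassen: 40353607 multiplications (7^9, after padding to 512x512). Strassen reduces 8 recursive multiplications to 7 at each level.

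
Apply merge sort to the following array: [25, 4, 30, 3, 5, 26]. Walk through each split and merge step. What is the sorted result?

Merge sort trace:

Split: [25, 4, 30, 3, 5, 26] -> [25, 4, 30] and [3, 5, 26]
  Split: [25, 4, 30] -> [25] and [4, 30]
    Split: [4, 30] -> [4] and [30]
    Merge: [4] + [30] -> [4, 30]
  Merge: [25] + [4, 30] -> [4, 25, 30]
  Split: [3, 5, 26] -> [3] and [5, 26]
    Split: [5, 26] -> [5] and [26]
    Merge: [5] + [26] -> [5, 26]
  Merge: [3] + [5, 26] -> [3, 5, 26]
Merge: [4, 25, 30] + [3, 5, 26] -> [3, 4, 5, 25, 26, 30]

Final sorted array: [3, 4, 5, 25, 26, 30]

The merge sort proceeds by recursively splitting the array and merging sorted halves.
After all merges, the sorted array is [3, 4, 5, 25, 26, 30].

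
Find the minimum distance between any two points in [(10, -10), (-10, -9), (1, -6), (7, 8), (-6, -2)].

Computing all pairwise distances among 5 points:

d((10, -10), (-10, -9)) = 20.025
d((10, -10), (1, -6)) = 9.8489
d((10, -10), (7, 8)) = 18.2483
d((10, -10), (-6, -2)) = 17.8885
d((-10, -9), (1, -6)) = 11.4018
d((-10, -9), (7, 8)) = 24.0416
d((-10, -9), (-6, -2)) = 8.0623 <-- minimum
d((1, -6), (7, 8)) = 15.2315
d((1, -6), (-6, -2)) = 8.0623 <-- minimum
d((7, 8), (-6, -2)) = 16.4012

Minimum distance: 8.0623 (tie among 2 pairs: (-10, -9) and (-6, -2); (1, -6) and (-6, -2))

The minimum Euclidean distance is 8.0623. There is a tie: 2 pairs achieve this minimum — (-10, -9) and (-6, -2); (1, -6) and (-6, -2). Any of these is a valid closest pair. For 5 points, brute-force pairwise comparison is shown above. For large n, the divide-and-conquer algorithm (sort by x, recurse on halves, check the dividing strip) achieves O(n log n).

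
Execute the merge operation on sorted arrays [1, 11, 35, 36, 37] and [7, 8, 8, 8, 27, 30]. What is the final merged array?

Merging process:

Compare 1 vs 7: take 1 from left. Merged: [1]
Compare 11 vs 7: take 7 from right. Merged: [1, 7]
Compare 11 vs 8: take 8 from right. Merged: [1, 7, 8]
Compare 11 vs 8: take 8 from right. Merged: [1, 7, 8, 8]
Compare 11 vs 8: take 8 from right. Merged: [1, 7, 8, 8, 8]
Compare 11 vs 27: take 11 from left. Merged: [1, 7, 8, 8, 8, 11]
Compare 35 vs 27: take 27 from right. Merged: [1, 7, 8, 8, 8, 11, 27]
Compare 35 vs 30: take 30 from right. Merged: [1, 7, 8, 8, 8, 11, 27, 30]
Append remaining from left: [35, 36, 37]. Merged: [1, 7, 8, 8, 8, 11, 27, 30, 35, 36, 37]

Final merged array: [1, 7, 8, 8, 8, 11, 27, 30, 35, 36, 37]
Total comparisons: 8

The merged array is [1, 7, 8, 8, 8, 11, 27, 30, 35, 36, 37], requiring 8 comparisons. The merge step runs in O(n) time where n is the total number of elements.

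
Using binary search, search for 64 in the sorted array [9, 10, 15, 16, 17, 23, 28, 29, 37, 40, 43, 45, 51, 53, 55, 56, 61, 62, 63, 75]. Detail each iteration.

Binary search for 64 in [9, 10, 15, 16, 17, 23, 28, 29, 37, 40, 43, 45, 51, 53, 55, 56, 61, 62, 63, 75]:

lo=0, hi=19, mid=9, arr[mid]=40 -> 40 < 64, search right half
lo=10, hi=19, mid=14, arr[mid]=55 -> 55 < 64, search right half
lo=15, hi=19, mid=17, arr[mid]=62 -> 62 < 64, search right half
lo=18, hi=19, mid=18, arr[mid]=63 -> 63 < 64, search right half
lo=19, hi=19, mid=19, arr[mid]=75 -> 75 > 64, search left half
lo=19 > hi=18, target 64 not found

Binary search determines that 64 is not in the array after 5 comparisons. The search space was exhausted without finding the target.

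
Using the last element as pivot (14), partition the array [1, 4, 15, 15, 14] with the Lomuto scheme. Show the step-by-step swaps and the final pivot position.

Lomuto partition with pivot = 14:

Initial array: [1, 4, 15, 15, 14]

arr[0]=1 <= 14: swap with position 0, array becomes [1, 4, 15, 15, 14]
arr[1]=4 <= 14: swap with position 1, array becomes [1, 4, 15, 15, 14]
arr[2]=15 > 14: no swap
arr[3]=15 > 14: no swap

Place pivot at position 2: [1, 4, 14, 15, 15]
Pivot position: 2

After partitioning with pivot 14, the array becomes [1, 4, 14, 15, 15]. The pivot is placed at index 2. All elements to the left of the pivot are <= 14, and all elements to the right are > 14.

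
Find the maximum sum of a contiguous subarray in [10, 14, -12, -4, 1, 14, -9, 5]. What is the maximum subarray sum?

Using Kadane's algorithm on [10, 14, -12, -4, 1, 14, -9, 5]:

Scanning through the array:
Position 1 (value 14): max_ending_here = 24, max_so_far = 24
Position 2 (value -12): max_ending_here = 12, max_so_far = 24
Position 3 (value -4): max_ending_here = 8, max_so_far = 24
Position 4 (value 1): max_ending_here = 9, max_so_far = 24
Position 5 (value 14): max_ending_here = 23, max_so_far = 24
Position 6 (value -9): max_ending_here = 14, max_so_far = 24
Position 7 (value 5): max_ending_here = 19, max_so_far = 24

Maximum subarray: [10, 14]
Maximum sum: 24

The maximum subarray is [10, 14] with sum 24. This subarray runs from index 0 to index 1.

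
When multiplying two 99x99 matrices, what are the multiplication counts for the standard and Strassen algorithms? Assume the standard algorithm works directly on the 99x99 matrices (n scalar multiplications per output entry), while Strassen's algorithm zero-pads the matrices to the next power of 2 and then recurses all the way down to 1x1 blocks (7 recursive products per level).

Matrix multiplication for 99x99 matrices:

Strassen's algorithm requires power-of-2 dimensions. Pad 99x99 to 128x128 (next power of 2).

Standard algorithm: 99^3 = 970299 multiplications
Strassen's algorithm: 7^(log2(128)) = 7^7 = 823543 multiplications
Savings: 970299 - 823543 = 146756 multiplications

Standard: 970299 multiplications (99^3). Strassen: 823543 multiplications (7^7, after padding to 128x128). Strassen reduces 8 recursive multiplications to 7 at each level.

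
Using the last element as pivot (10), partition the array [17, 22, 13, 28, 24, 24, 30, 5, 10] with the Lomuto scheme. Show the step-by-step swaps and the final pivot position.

Lomuto partition with pivot = 10:

Initial array: [17, 22, 13, 28, 24, 24, 30, 5, 10]

arr[0]=17 > 10: no swap
arr[1]=22 > 10: no swap
arr[2]=13 > 10: no swap
arr[3]=28 > 10: no swap
arr[4]=24 > 10: no swap
arr[5]=24 > 10: no swap
arr[6]=30 > 10: no swap
arr[7]=5 <= 10: swap with position 0, array becomes [5, 22, 13, 28, 24, 24, 30, 17, 10]

Place pivot at position 1: [5, 10, 13, 28, 24, 24, 30, 17, 22]
Pivot position: 1

After partitioning with pivot 10, the array becomes [5, 10, 13, 28, 24, 24, 30, 17, 22]. The pivot is placed at index 1. All elements to the left of the pivot are <= 10, and all elements to the right are > 10.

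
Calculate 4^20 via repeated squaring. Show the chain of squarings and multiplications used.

Computing 4^20 by squaring (build up from 4^1; each line after the first costs one multiplication):

4^1 = 4
4^2 = (4^1)^2 = 4^2 = 16
4^4 = (4^2)^2 = 16^2 = 256
4^5 = 4 * 4^4 = 4 * 256 = 1024
4^10 = (4^5)^2 = 1024^2 = 1048576
4^20 = (4^10)^2 = 1048576^2 = 1099511627776

Result: 1099511627776
Multiplications needed: 5 (5 lines after 4^1)

4^20 = 1099511627776. Using exponentiation by squaring, this requires 5 multiplications. The key idea: if the exponent is even, square the half-power; if odd, multiply by the base once.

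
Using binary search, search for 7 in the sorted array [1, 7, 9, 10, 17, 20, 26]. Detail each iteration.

Binary search for 7 in [1, 7, 9, 10, 17, 20, 26]:

lo=0, hi=6, mid=3, arr[mid]=10 -> 10 > 7, search left half
lo=0, hi=2, mid=1, arr[mid]=7 -> Found target at index 1!

Binary search finds 7 at index 1 after 2 comparisons. The search repeatedly halves the search space by comparing with the middle element.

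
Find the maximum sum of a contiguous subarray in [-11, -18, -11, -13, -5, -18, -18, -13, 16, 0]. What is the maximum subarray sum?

Using Kadane's algorithm on [-11, -18, -11, -13, -5, -18, -18, -13, 16, 0]:

Scanning through the array:
Position 1 (value -18): max_ending_here = -18, max_so_far = -11
Position 2 (value -11): max_ending_here = -11, max_so_far = -11
Position 3 (value -13): max_ending_here = -13, max_so_far = -11
Position 4 (value -5): max_ending_here = -5, max_so_far = -5
Position 5 (value -18): max_ending_here = -18, max_so_far = -5
Position 6 (value -18): max_ending_here = -18, max_so_far = -5
Position 7 (value -13): max_ending_here = -13, max_so_far = -5
Position 8 (value 16): max_ending_here = 16, max_so_far = 16
Position 9 (value 0): max_ending_here = 16, max_so_far = 16

Maximum subarray: [16]
Maximum sum: 16

The maximum subarray is [16] with sum 16. This subarray runs from index 8 to index 8.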